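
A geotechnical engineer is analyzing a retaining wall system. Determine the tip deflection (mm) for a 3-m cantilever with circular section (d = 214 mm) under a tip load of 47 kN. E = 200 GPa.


I = pi * d^4 / 64 = pi * 214^4 / 64 = 102949677.88 mm^4
L = 3000.0 mm, P = 47000.0 N, E = 200000.0 MPa
delta = P * L^3 / (3 * E * I)
= 47000.0 * 3000.0^3 / (3 * 200000.0 * 102949677.88)
= 20.544 mm

20.544 mm


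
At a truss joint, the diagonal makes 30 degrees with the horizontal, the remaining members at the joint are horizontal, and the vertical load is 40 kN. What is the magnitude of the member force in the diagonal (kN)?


At the joint, only the diagonal has a vertical component, so vertical equilibrium gives:
F * sin(30) = 40
F = 40 / sin(30)
= 40 / 0.5
= 80.0 kN

80.0 kN


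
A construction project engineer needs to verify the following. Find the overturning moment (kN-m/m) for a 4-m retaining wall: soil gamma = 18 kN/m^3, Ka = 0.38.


Pa = 0.5 * Ka * gamma * H^2
= 0.5 * 0.38 * 18 * 4^2
= 54.72 kN/m
Arm = H / 3 = 4 / 3 = 1.3333 m
Mo = Pa * arm = Pa * H / 3 = 54.72 * 4 / 3 = 72.96 kN-m/m

72.96 kN-m/m


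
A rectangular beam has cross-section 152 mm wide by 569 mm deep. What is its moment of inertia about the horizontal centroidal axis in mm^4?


I = b * h^3 / 12
= 152 * 569^3 / 12
= 152 * 184220009 / 12
= 2333453447.33 mm^4

2333453447.33 mm^4


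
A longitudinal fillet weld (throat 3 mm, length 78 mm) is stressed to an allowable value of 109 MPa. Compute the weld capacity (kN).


Strength = throat * length * allowable stress
= 3 * 78 * 109 N
= 25506 N
= 25.51 kN

25.51 kN


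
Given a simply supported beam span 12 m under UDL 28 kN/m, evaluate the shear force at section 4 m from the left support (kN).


R_A = w * L / 2 = 28 * 12 / 2 = 168.0 kN
V(x) = R_A - w * x = 168.0 - 28 * 4
= 56.0 kN

56.0 kN


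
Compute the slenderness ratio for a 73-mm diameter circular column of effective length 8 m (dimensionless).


Radius of gyration r = d / 4 = 73 / 4 = 18.25 mm
L_eff = 8000.0 mm
Slenderness ratio = L / r = 8000.0 / 18.25 = 438.36 (dimensionless)

438.36 (dimensionless)


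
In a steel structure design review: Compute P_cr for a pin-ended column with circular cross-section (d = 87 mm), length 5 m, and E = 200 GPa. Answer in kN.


I = pi * d^4 / 64 = 2812204.57 mm^4
L = 5000.0 mm
P_cr = pi^2 * E * I / L^2
= 9.8696 * 200000.0 * 2812204.57 / 5000.0^2
= 222042.77 N = 222.0428 kN

222.0428 kN


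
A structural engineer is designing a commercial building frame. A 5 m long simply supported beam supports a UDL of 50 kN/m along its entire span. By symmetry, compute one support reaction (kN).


Total load = w * L = 50 * 5 = 250 kN
By symmetry, each reaction R = total / 2 = 250 / 2 = 125.0 kN

125.0 kN


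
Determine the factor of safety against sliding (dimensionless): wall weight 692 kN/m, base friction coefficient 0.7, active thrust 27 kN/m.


Resisting force = mu * W = 0.7 * 692 = 484.4 kN/m
FOS = Resisting / Driving = 484.4 / 27
= 17.9407 (dimensionless)

17.9407 (dimensionless)


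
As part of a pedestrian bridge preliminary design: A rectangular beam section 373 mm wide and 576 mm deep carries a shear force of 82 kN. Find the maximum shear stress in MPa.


A = b * h = 373 * 576 = 214848 mm^2
V = 82 kN = 82000.0 N
tau_max = 1.5 * V / A = 1.5 * 82000.0 / 214848
= 0.5725 MPa

0.5725 MPa


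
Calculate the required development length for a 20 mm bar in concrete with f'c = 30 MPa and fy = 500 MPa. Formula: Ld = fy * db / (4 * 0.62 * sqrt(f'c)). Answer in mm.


Ld = (fy * db) / (4 * 0.62 * sqrt(f'c))
= (500 * 20) / (4 * 0.62 * sqrt(30))
= 10000 / 13.5835
= 736.19 mm

736.19 mm


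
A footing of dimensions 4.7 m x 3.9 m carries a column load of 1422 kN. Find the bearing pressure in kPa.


A = 4.7 * 3.9 = 18.33 m^2
q = P / A = 1422 / 18.33
= 77.5777 kPa

77.5777 kPa


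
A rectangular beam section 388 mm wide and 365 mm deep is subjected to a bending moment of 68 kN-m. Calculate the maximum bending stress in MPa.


I = b * h^3 / 12 = 388 * 365^3 / 12 = 1572277041.67 mm^4
y = h / 2 = 365 / 2 = 182.5 mm
M = 68 kN-m = 68000000.0 N-mm
sigma = M * y / I = 68000000.0 * 182.5 / 1572277041.67
= 7.89 MPa

7.89 MPa


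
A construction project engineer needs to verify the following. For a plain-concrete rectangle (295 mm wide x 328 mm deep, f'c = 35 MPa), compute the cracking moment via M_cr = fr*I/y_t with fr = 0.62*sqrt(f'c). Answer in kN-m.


fr = 0.62 * sqrt(35) = 0.62 * 5.9161 = 3.668 MPa
I = 295 * 328^3 / 12 = 867485653.33 mm^4
y_t = 164.0 mm
M_cr = fr * I / y_t = 3.668 * 867485653.33 / 164.0 N-mm
= 19.4019 kN-m

19.4019 kN-m


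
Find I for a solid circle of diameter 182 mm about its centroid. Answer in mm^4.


r = d / 2 = 182 / 2 = 91.0 mm
I = pi * r^4 / 4 = pi * 91.0^4 / 4
= 53858648.42 mm^4

53858648.42 mm^4


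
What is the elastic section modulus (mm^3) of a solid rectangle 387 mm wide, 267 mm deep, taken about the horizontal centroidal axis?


S = b * h^2 / 6
= 387 * 267^2 / 6
= 387 * 71289 / 6
= 4598140.5 mm^3

4598140.5 mm^3


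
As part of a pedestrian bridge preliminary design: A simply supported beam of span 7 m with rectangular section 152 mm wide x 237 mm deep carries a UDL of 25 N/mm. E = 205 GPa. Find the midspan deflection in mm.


I = 152 * 237^3 / 12 = 168619338.0 mm^4
L = 7000.0 mm, w = 25 N/mm, E = 205000.0 MPa
delta = 5 * w * L^4 / (384 * E * I)
= 5 * 25 * 7000.0^4 / (384 * 205000.0 * 168619338.0)
= 22.6105 mm

22.6105 mm


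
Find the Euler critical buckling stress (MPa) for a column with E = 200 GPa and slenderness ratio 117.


sigma_cr = pi^2 * E / lambda^2
= 9.8696 * 200000.0 / 117^2
= 9.8696 * 200000.0 / 13689
= 144.1976 MPa

144.1976 MPa


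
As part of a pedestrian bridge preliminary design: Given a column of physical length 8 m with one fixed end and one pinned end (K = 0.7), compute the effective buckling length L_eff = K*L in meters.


L_eff = K * L
= 0.7 * 8
= 5.6 m

5.6 m


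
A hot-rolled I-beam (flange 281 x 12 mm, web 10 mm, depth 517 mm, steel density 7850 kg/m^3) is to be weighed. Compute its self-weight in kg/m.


A_flanges = 2 * 281 * 12 = 6744 mm^2
A_web = (517 - 2 * 12) * 10 = 4930 mm^2
A_total = 6744 + 4930 = 11674 mm^2 = 0.011674 m^2
Weight = rho * A = 7850 * 0.011674 = 91.6409 kg/m

91.6409 kg/m


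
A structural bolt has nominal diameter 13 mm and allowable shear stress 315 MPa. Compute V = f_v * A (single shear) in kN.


A = pi * d^2 / 4 = pi * 13^2 / 4 = 132.7323 mm^2
V = f_v * A / 1000 = 315 * 132.7323 / 1000
= 41.8107 kN

41.8107 kN


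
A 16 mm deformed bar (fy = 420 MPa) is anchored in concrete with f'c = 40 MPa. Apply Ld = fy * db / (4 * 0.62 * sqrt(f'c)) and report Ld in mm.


Ld = (fy * db) / (4 * 0.62 * sqrt(f'c))
= (420 * 16) / (4 * 0.62 * sqrt(40))
= 6720 / 15.6849
= 428.44 mm

428.44 mm


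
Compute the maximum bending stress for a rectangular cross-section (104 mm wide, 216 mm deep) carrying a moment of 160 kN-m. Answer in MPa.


I = b * h^3 / 12 = 104 * 216^3 / 12 = 87340032.0 mm^4
y = h / 2 = 216 / 2 = 108.0 mm
M = 160 kN-m = 160000000.0 N-mm
sigma = M * y / I = 160000000.0 * 108.0 / 87340032.0
= 197.85 MPa

197.85 MPa


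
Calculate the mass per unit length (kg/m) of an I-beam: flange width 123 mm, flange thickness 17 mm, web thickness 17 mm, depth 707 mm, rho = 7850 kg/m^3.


A_flanges = 2 * 123 * 17 = 4182 mm^2
A_web = (707 - 2 * 17) * 17 = 11441 mm^2
A_total = 4182 + 11441 = 15623 mm^2 = 0.015623 m^2
Weight = rho * A = 7850 * 0.015623 = 122.6406 kg/m

122.6406 kg/m


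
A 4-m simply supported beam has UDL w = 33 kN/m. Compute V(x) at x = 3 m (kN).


R_A = w * L / 2 = 33 * 4 / 2 = 66.0 kN
V(x) = R_A - w * x = 66.0 - 33 * 3
= -33.0 kN

-33.0 kN


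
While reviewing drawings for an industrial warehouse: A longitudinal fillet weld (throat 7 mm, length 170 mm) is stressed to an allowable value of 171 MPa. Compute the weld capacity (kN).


Strength = throat * length * allowable stress
= 7 * 170 * 171 N
= 203490 N
= 203.49 kN

203.49 kN


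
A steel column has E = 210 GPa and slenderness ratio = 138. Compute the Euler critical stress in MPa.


sigma_cr = pi^2 * E / lambda^2
= 9.8696 * 210000.0 / 138^2
= 9.8696 * 210000.0 / 19044
= 108.8331 MPa

108.8331 MPa


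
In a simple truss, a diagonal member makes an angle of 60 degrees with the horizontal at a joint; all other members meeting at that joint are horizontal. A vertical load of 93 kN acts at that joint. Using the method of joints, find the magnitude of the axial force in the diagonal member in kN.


At the joint, only the diagonal has a vertical component, so vertical equilibrium gives:
F * sin(60) = 93
F = 93 / sin(60)
= 93 / 0.866025
= 107.39 kN

107.39 kN


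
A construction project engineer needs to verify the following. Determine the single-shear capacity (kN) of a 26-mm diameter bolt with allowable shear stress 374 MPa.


A = pi * d^2 / 4 = pi * 26^2 / 4 = 530.9292 mm^2
V = f_v * A / 1000 = 374 * 530.9292 / 1000
= 198.5675 kN

198.5675 kN


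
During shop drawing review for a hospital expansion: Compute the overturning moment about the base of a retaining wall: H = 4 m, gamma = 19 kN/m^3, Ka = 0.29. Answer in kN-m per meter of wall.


Pa = 0.5 * Ka * gamma * H^2
= 0.5 * 0.29 * 19 * 4^2
= 44.08 kN/m
Arm = H / 3 = 4 / 3 = 1.3333 m
Mo = Pa * arm = Pa * H / 3 = 44.08 * 4 / 3 = 58.7733 kN-m/m

58.7733 kN-m/m


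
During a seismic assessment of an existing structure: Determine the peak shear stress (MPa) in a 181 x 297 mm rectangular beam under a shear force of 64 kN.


A = b * h = 181 * 297 = 53757 mm^2
V = 64 kN = 64000.0 N
tau_max = 1.5 * V / A = 1.5 * 64000.0 / 53757
= 1.7858 MPa

1.7858 MPa


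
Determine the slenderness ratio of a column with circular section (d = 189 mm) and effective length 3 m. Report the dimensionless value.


Radius of gyration r = d / 4 = 189 / 4 = 47.25 mm
L_eff = 3000.0 mm
Slenderness ratio = L / r = 3000.0 / 47.25 = 63.49 (dimensionless)

63.49 (dimensionless)


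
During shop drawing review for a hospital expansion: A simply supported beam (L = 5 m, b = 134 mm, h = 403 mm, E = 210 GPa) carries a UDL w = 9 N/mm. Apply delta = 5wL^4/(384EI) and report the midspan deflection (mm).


I = 134 * 403^3 / 12 = 730867568.17 mm^4
L = 5000.0 mm, w = 9 N/mm, E = 210000.0 MPa
delta = 5 * w * L^4 / (384 * E * I)
= 5 * 9 * 5000.0^4 / (384 * 210000.0 * 730867568.17)
= 0.4772 mm

0.4772 mm


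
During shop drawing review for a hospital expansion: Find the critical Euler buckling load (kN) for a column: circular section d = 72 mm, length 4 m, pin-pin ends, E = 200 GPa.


I = pi * d^4 / 64 = 1319167.32 mm^4
L = 4000.0 mm
P_cr = pi^2 * E * I / L^2
= 9.8696 * 200000.0 * 1319167.32 / 4000.0^2
= 162745.75 N = 162.7457 kN

162.7457 kN


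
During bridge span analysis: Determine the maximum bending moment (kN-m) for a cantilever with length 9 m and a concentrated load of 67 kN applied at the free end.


For a cantilever with a point load at the free end:
M_max = P * L = 67 * 9 = 603 kN-m

603 kN-m


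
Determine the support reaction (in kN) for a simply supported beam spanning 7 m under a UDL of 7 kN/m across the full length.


Total load = w * L = 7 * 7 = 49 kN
By symmetry, each reaction R = total / 2 = 49 / 2 = 24.5 kN

24.5 kN


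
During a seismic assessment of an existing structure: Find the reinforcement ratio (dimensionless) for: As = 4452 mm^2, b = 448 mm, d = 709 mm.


rho = As / (b * d)
= 4452 / (448 * 709)
= 4452 / 317632
= 0.014016 (dimensionless)

0.014016 (dimensionless)


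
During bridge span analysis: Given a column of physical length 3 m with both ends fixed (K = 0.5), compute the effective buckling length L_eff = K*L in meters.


L_eff = K * L
= 0.5 * 3
= 1.5 m

1.5 m


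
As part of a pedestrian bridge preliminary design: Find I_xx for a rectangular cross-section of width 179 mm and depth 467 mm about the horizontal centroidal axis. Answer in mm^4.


I = b * h^3 / 12
= 179 * 467^3 / 12
= 179 * 101847563 / 12
= 1519226148.08 mm^4

1519226148.08 mm^4


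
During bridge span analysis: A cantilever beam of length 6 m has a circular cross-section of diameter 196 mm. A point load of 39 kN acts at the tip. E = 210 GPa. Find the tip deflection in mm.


I = pi * d^4 / 64 = pi * 196^4 / 64 = 72442625.88 mm^4
L = 6000.0 mm, P = 39000.0 N, E = 210000.0 MPa
delta = P * L^3 / (3 * E * I)
= 39000.0 * 6000.0^3 / (3 * 210000.0 * 72442625.88)
= 184.5796 mm

184.5796 mm


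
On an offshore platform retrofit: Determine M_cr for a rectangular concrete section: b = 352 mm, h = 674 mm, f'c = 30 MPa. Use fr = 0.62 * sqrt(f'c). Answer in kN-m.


fr = 0.62 * sqrt(30) = 0.62 * 5.4772 = 3.3959 MPa
I = 352 * 674^3 / 12 = 8981339370.67 mm^4
y_t = 337.0 mm
M_cr = fr * I / y_t = 3.3959 * 8981339370.67 / 337.0 N-mm
= 90.5031 kN-m

90.5031 kN-m


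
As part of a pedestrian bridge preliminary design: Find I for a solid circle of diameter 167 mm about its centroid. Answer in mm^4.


r = d / 2 = 167 / 2 = 83.5 mm
I = pi * r^4 / 4 = pi * 83.5^4 / 4
= 38179987.63 mm^4

38179987.63 mm^4


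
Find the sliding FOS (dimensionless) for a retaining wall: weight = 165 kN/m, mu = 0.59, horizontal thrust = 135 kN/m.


Resisting force = mu * W = 0.59 * 165 = 97.35 kN/m
FOS = Resisting / Driving = 97.35 / 135
= 0.7211 (dimensionless)

0.7211 (dimensionless)


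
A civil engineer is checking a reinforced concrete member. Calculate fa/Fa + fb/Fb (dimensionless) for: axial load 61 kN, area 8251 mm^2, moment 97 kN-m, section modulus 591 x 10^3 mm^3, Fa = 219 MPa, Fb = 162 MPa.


f_a = P / A = 61000.0 / 8251 = 7.393 MPa
f_b = M / S = 97000000.0 / 591000.0 = 164.1286 MPa
Ratio = f_a / Fa + f_b / Fb
= 7.393 / 219 + 164.1286 / 162
= 1.0469 (dimensionless)

1.0469 (dimensionless)


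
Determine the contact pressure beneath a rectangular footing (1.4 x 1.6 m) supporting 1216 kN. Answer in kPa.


A = 1.4 * 1.6 = 2.24 m^2
q = P / A = 1216 / 2.24
= 542.8571 kPa

542.8571 kPa


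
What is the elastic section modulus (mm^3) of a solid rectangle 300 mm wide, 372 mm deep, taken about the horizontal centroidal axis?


S = b * h^2 / 6
= 300 * 372^2 / 6
= 300 * 138384 / 6
= 6919200.0 mm^3

6919200.0 mm^3


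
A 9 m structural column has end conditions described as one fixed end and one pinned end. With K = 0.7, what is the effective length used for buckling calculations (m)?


L_eff = K * L
= 0.7 * 9
= 6.3 m

6.3 m


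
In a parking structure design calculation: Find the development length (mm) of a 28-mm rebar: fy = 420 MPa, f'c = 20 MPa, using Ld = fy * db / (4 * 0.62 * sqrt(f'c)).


Ld = (fy * db) / (4 * 0.62 * sqrt(f'c))
= (420 * 28) / (4 * 0.62 * sqrt(20))
= 11760 / 11.0909
= 1060.33 mm

1060.33 mm


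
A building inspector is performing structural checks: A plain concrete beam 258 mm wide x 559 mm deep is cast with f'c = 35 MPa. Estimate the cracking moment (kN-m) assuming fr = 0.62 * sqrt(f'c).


fr = 0.62 * sqrt(35) = 0.62 * 5.9161 = 3.668 MPa
I = 258 * 559^3 / 12 = 3755552898.5 mm^4
y_t = 279.5 mm
M_cr = fr * I / y_t = 3.668 * 3755552898.5 / 279.5 N-mm
= 49.2853 kN-m

49.2853 kN-m


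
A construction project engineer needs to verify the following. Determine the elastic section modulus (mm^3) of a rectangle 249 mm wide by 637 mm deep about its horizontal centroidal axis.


S = b * h^2 / 6
= 249 * 637^2 / 6
= 249 * 405769 / 6
= 16839413.5 mm^3

16839413.5 mm^3


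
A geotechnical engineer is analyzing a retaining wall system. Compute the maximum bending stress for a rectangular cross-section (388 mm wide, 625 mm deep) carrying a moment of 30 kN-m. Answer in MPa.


I = b * h^3 / 12 = 388 * 625^3 / 12 = 7893880208.33 mm^4
y = h / 2 = 625 / 2 = 312.5 mm
M = 30 kN-m = 30000000.0 N-mm
sigma = M * y / I = 30000000.0 * 312.5 / 7893880208.33
= 1.19 MPa

1.19 MPa


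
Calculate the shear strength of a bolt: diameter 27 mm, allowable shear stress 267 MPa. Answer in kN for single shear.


A = pi * d^2 / 4 = pi * 27^2 / 4 = 572.5553 mm^2
V = f_v * A / 1000 = 267 * 572.5553 / 1000
= 152.8723 kN

152.8723 kN


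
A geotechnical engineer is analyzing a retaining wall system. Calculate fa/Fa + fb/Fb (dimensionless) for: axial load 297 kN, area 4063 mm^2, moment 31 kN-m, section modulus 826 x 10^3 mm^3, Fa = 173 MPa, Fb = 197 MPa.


f_a = P / A = 297000.0 / 4063 = 73.0987 MPa
f_b = M / S = 31000000.0 / 826000.0 = 37.5303 MPa
Ratio = f_a / Fa + f_b / Fb
= 73.0987 / 173 + 37.5303 / 197
= 0.613 (dimensionless)

0.613 (dimensionless)


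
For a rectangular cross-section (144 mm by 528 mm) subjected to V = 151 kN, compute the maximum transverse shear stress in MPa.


A = b * h = 144 * 528 = 76032 mm^2
V = 151 kN = 151000.0 N
tau_max = 1.5 * V / A = 1.5 * 151000.0 / 76032
= 2.979 MPa

2.979 MPa


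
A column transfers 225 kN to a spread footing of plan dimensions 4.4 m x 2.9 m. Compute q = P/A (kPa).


A = 4.4 * 2.9 = 12.76 m^2
q = P / A = 225 / 12.76
= 17.6332 kPa

17.6332 kPa


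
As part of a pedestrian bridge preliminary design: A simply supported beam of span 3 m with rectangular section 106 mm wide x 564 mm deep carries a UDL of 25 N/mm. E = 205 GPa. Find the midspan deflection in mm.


I = 106 * 564^3 / 12 = 1584754272.0 mm^4
L = 3000.0 mm, w = 25 N/mm, E = 205000.0 MPa
delta = 5 * w * L^4 / (384 * E * I)
= 5 * 25 * 3000.0^4 / (384 * 205000.0 * 1584754272.0)
= 0.0812 mm

0.0812 mm


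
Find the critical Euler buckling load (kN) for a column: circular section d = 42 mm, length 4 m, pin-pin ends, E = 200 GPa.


I = pi * d^4 / 64 = 152745.02 mm^4
L = 4000.0 mm
P_cr = pi^2 * E * I / L^2
= 9.8696 * 200000.0 * 152745.02 / 4000.0^2
= 18844.16 N = 18.8442 kN

18.8442 kN


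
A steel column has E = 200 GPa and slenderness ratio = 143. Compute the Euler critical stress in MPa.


sigma_cr = pi^2 * E / lambda^2
= 9.8696 * 200000.0 / 143^2
= 9.8696 * 200000.0 / 20449
= 96.529 MPa

96.529 MPa


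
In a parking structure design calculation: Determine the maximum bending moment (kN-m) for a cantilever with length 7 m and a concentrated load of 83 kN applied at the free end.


For a cantilever with a point load at the free end:
M_max = P * L = 83 * 7 = 581 kN-m

581 kN-m


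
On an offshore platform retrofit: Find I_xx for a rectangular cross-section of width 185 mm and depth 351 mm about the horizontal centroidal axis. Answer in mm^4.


I = b * h^3 / 12
= 185 * 351^3 / 12
= 185 * 43243551 / 12
= 666671411.25 mm^4

666671411.25 mm^4


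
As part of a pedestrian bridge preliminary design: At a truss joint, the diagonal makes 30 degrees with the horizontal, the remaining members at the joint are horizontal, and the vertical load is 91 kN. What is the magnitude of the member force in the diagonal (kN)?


At the joint, only the diagonal has a vertical component, so vertical equilibrium gives:
F * sin(30) = 91
F = 91 / sin(30)
= 91 / 0.5
= 182.0 kN

182.0 kN


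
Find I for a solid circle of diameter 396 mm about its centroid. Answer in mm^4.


r = d / 2 = 396 / 2 = 198.0 mm
I = pi * r^4 / 4 = pi * 198.0^4 / 4
= 1207120547.23 mm^4

1207120547.23 mm^4


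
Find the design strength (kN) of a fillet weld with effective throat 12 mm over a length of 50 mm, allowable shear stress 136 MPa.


Strength = throat * length * allowable stress
= 12 * 50 * 136 N
= 81600 N
= 81.6 kN

81.6 kN


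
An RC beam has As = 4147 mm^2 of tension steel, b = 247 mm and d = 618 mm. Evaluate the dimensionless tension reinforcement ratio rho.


rho = As / (b * d)
= 4147 / (247 * 618)
= 4147 / 152646
= 0.027167 (dimensionless)

0.027167 (dimensionless)


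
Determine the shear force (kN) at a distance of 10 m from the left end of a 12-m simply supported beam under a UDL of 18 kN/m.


R_A = w * L / 2 = 18 * 12 / 2 = 108.0 kN
V(x) = R_A - w * x = 108.0 - 18 * 10
= -72.0 kN

-72.0 kN


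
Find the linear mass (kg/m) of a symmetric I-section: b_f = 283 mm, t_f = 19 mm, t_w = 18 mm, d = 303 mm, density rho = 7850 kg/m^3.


A_flanges = 2 * 283 * 19 = 10754 mm^2
A_web = (303 - 2 * 19) * 18 = 4770 mm^2
A_total = 10754 + 4770 = 15524 mm^2 = 0.015524 m^2
Weight = rho * A = 7850 * 0.015524 = 121.8634 kg/m

121.8634 kg/m


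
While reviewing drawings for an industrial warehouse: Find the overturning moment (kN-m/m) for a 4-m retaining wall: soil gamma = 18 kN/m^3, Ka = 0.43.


Pa = 0.5 * Ka * gamma * H^2
= 0.5 * 0.43 * 18 * 4^2
= 61.92 kN/m
Arm = H / 3 = 4 / 3 = 1.3333 m
Mo = Pa * arm = Pa * H / 3 = 61.92 * 4 / 3 = 82.56 kN-m/m

82.56 kN-m/m


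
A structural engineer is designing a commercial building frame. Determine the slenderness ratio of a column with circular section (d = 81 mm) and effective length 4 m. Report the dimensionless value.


Radius of gyration r = d / 4 = 81 / 4 = 20.25 mm
L_eff = 4000.0 mm
Slenderness ratio = L / r = 4000.0 / 20.25 = 197.53 (dimensionless)

197.53 (dimensionless)


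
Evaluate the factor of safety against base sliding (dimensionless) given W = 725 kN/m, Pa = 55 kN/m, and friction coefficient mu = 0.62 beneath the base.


Resisting force = mu * W = 0.62 * 725 = 449.5 kN/m
FOS = Resisting / Driving = 449.5 / 55
= 8.1727 (dimensionless)

8.1727 (dimensionless)


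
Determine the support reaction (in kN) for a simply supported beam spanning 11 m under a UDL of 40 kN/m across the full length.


Total load = w * L = 40 * 11 = 440 kN
By symmetry, each reaction R = total / 2 = 440 / 2 = 220.0 kN

220.0 kN


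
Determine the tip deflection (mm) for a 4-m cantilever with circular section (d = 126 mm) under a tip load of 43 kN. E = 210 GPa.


I = pi * d^4 / 64 = pi * 126^4 / 64 = 12372346.64 mm^4
L = 4000.0 mm, P = 43000.0 N, E = 210000.0 MPa
delta = P * L^3 / (3 * E * I)
= 43000.0 * 4000.0^3 / (3 * 210000.0 * 12372346.64)
= 353.0659 mm

353.0659 mm


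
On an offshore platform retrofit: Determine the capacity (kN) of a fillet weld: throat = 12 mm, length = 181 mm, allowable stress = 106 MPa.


Strength = throat * length * allowable stress
= 12 * 181 * 106 N
= 230232 N
= 230.23 kN

230.23 kN


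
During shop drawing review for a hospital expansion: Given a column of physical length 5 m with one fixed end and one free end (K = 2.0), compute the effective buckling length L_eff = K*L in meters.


L_eff = K * L
= 2.0 * 5
= 10.0 m

10.0 m


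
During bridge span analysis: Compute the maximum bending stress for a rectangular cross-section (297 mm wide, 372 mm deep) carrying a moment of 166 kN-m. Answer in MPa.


I = b * h^3 / 12 = 297 * 372^3 / 12 = 1274101488.0 mm^4
y = h / 2 = 372 / 2 = 186.0 mm
M = 166 kN-m = 166000000.0 N-mm
sigma = M * y / I = 166000000.0 * 186.0 / 1274101488.0
= 24.23 MPa

24.23 MPa


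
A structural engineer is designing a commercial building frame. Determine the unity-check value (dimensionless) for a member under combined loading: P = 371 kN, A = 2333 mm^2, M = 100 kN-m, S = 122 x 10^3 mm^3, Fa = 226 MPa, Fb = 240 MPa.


f_a = P / A = 371000.0 / 2333 = 159.0227 MPa
f_b = M / S = 100000000.0 / 122000.0 = 819.6721 MPa
Ratio = f_a / Fa + f_b / Fb
= 159.0227 / 226 + 819.6721 / 240
= 4.1189 (dimensionless)

4.1189 (dimensionless)


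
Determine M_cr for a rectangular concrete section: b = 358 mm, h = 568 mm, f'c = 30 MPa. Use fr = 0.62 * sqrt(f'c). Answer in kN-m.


fr = 0.62 * sqrt(30) = 0.62 * 5.4772 = 3.3959 MPa
I = 358 * 568^3 / 12 = 5466971221.33 mm^4
y_t = 284.0 mm
M_cr = fr * I / y_t = 3.3959 * 5466971221.33 / 284.0 N-mm
= 65.3703 kN-m

65.3703 kN-m


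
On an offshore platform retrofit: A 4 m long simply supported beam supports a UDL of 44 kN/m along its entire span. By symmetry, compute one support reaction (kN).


Total load = w * L = 44 * 4 = 176 kN
By symmetry, each reaction R = total / 2 = 176 / 2 = 88.0 kN

88.0 kN


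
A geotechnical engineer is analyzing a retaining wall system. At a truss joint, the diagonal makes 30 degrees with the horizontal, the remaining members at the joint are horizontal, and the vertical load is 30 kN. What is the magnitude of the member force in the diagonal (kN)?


At the joint, only the diagonal has a vertical component, so vertical equilibrium gives:
F * sin(30) = 30
F = 30 / sin(30)
= 30 / 0.5
= 60.0 kN

60.0 kN


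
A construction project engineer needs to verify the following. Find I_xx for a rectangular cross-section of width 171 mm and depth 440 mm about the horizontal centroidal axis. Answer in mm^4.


I = b * h^3 / 12
= 171 * 440^3 / 12
= 171 * 85184000 / 12
= 1213872000.0 mm^4

1213872000.0 mm^4


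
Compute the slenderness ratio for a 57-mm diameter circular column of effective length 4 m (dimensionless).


Radius of gyration r = d / 4 = 57 / 4 = 14.25 mm
L_eff = 4000.0 mm
Slenderness ratio = L / r = 4000.0 / 14.25 = 280.7 (dimensionless)

280.7 (dimensionless)


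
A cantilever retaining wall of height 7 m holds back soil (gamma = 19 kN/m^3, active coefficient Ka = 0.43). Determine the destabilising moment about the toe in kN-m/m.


Pa = 0.5 * Ka * gamma * H^2
= 0.5 * 0.43 * 19 * 7^2
= 200.165 kN/m
Arm = H / 3 = 7 / 3 = 2.3333 m
Mo = Pa * arm = Pa * H / 3 = 200.165 * 7 / 3 = 467.0517 kN-m/m

467.0517 kN-m/m


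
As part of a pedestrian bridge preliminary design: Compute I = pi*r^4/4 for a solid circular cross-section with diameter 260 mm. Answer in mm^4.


r = d / 2 = 260 / 2 = 130.0 mm
I = pi * r^4 / 4 = pi * 130.0^4 / 4
= 224317569.45 mm^4

224317569.45 mm^4


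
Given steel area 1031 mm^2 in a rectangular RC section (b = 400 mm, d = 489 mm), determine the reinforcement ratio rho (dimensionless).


rho = As / (b * d)
= 1031 / (400 * 489)
= 1031 / 195600
= 0.005271 (dimensionless)

0.005271 (dimensionless)


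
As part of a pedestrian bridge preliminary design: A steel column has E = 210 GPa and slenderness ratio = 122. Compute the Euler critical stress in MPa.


sigma_cr = pi^2 * E / lambda^2
= 9.8696 * 210000.0 / 122^2
= 9.8696 * 210000.0 / 14884
= 139.2513 MPa

139.2513 MPa


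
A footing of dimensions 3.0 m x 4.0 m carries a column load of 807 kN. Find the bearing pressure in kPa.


A = 3.0 * 4.0 = 12.0 m^2
q = P / A = 807 / 12.0
= 67.25 kPa

67.25 kPa


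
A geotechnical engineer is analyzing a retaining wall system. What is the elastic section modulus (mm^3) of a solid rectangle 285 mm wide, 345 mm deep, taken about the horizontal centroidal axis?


S = b * h^2 / 6
= 285 * 345^2 / 6
= 285 * 119025 / 6
= 5653687.5 mm^3

5653687.5 mm^3


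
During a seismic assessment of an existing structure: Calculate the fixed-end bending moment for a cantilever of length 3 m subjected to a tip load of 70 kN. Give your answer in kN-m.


For a cantilever with a point load at the free end:
M_max = P * L = 70 * 3 = 210 kN-m

210 kN-m


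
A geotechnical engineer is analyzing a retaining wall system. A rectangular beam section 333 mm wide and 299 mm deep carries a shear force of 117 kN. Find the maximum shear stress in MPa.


A = b * h = 333 * 299 = 99567 mm^2
V = 117 kN = 117000.0 N
tau_max = 1.5 * V / A = 1.5 * 117000.0 / 99567
= 1.7626 MPa

1.7626 MPa


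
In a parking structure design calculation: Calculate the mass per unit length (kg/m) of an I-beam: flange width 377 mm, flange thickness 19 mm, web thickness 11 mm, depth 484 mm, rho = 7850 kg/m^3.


A_flanges = 2 * 377 * 19 = 14326 mm^2
A_web = (484 - 2 * 19) * 11 = 4906 mm^2
A_total = 14326 + 4906 = 19232 mm^2 = 0.019232 m^2
Weight = rho * A = 7850 * 0.019232 = 150.9712 kg/m

150.9712 kg/m


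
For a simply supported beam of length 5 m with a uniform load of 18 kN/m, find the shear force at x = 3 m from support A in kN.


R_A = w * L / 2 = 18 * 5 / 2 = 45.0 kN
V(x) = R_A - w * x = 45.0 - 18 * 3
= -9.0 kN

-9.0 kN


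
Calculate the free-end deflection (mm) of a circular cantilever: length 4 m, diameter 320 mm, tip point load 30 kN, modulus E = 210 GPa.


I = pi * d^4 / 64 = pi * 320^4 / 64 = 514718540.36 mm^4
L = 4000.0 mm, P = 30000.0 N, E = 210000.0 MPa
delta = P * L^3 / (3 * E * I)
= 30000.0 * 4000.0^3 / (3 * 210000.0 * 514718540.36)
= 5.9209 mm

5.9209 mm


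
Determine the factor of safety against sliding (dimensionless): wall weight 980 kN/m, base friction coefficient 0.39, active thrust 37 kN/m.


Resisting force = mu * W = 0.39 * 980 = 382.2 kN/m
FOS = Resisting / Driving = 382.2 / 37
= 10.3297 (dimensionless)

10.3297 (dimensionless)


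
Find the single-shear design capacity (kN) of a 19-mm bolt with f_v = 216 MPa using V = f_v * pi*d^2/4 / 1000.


A = pi * d^2 / 4 = pi * 19^2 / 4 = 283.5287 mm^2
V = f_v * A / 1000 = 216 * 283.5287 / 1000
= 61.2422 kN

61.2422 kN


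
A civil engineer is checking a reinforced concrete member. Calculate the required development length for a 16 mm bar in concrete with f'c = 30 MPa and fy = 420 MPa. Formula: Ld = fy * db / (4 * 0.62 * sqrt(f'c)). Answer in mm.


Ld = (fy * db) / (4 * 0.62 * sqrt(f'c))
= (420 * 16) / (4 * 0.62 * sqrt(30))
= 6720 / 13.5835
= 494.72 mm

494.72 mm


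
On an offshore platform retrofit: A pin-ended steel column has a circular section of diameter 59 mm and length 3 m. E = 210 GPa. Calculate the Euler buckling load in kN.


I = pi * d^4 / 64 = 594809.57 mm^4
L = 3000.0 mm
P_cr = pi^2 * E * I / L^2
= 9.8696 * 210000.0 * 594809.57 / 3000.0^2
= 136979.15 N = 136.9792 kN

136.9792 kN


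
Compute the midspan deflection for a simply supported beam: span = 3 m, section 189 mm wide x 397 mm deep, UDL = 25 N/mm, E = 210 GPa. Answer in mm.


I = 189 * 397^3 / 12 = 985489674.75 mm^4
L = 3000.0 mm, w = 25 N/mm, E = 210000.0 MPa
delta = 5 * w * L^4 / (384 * E * I)
= 5 * 25 * 3000.0^4 / (384 * 210000.0 * 985489674.75)
= 0.1274 mm

0.1274 mm


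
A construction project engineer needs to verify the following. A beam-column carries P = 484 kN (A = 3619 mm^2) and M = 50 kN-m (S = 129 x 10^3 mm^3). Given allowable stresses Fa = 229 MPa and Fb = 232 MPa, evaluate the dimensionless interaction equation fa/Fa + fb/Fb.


f_a = P / A = 484000.0 / 3619 = 133.7386 MPa
f_b = M / S = 50000000.0 / 129000.0 = 387.5969 MPa
Ratio = f_a / Fa + f_b / Fb
= 133.7386 / 229 + 387.5969 / 232
= 2.2547 (dimensionless)

2.2547 (dimensionless)


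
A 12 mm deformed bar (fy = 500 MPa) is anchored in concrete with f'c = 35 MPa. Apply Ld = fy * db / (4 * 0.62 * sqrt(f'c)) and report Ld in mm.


Ld = (fy * db) / (4 * 0.62 * sqrt(f'c))
= (500 * 12) / (4 * 0.62 * sqrt(35))
= 6000 / 14.6719
= 408.95 mm

408.95 mm


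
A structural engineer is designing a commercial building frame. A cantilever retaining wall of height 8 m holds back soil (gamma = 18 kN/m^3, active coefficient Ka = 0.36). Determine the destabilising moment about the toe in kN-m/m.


Pa = 0.5 * Ka * gamma * H^2
= 0.5 * 0.36 * 18 * 8^2
= 207.36 kN/m
Arm = H / 3 = 8 / 3 = 2.6667 m
Mo = Pa * arm = Pa * H / 3 = 207.36 * 8 / 3 = 552.96 kN-m/m

552.96 kN-m/m


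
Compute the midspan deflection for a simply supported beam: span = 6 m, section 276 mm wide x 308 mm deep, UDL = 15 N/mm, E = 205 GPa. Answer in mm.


I = 276 * 308^3 / 12 = 672016576.0 mm^4
L = 6000.0 mm, w = 15 N/mm, E = 205000.0 MPa
delta = 5 * w * L^4 / (384 * E * I)
= 5 * 15 * 6000.0^4 / (384 * 205000.0 * 672016576.0)
= 1.8374 mm

1.8374 mm


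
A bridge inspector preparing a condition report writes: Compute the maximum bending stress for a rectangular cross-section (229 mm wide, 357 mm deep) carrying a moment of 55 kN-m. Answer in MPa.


I = b * h^3 / 12 = 229 * 357^3 / 12 = 868278174.75 mm^4
y = h / 2 = 357 / 2 = 178.5 mm
M = 55 kN-m = 55000000.0 N-mm
sigma = M * y / I = 55000000.0 * 178.5 / 868278174.75
= 11.31 MPa

11.31 MPa


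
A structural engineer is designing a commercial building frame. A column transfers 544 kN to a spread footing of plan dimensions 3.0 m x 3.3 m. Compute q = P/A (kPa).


A = 3.0 * 3.3 = 9.9 m^2
q = P / A = 544 / 9.9
= 54.9495 kPa

54.9495 kPa


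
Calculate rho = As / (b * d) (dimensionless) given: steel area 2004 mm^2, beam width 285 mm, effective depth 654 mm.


rho = As / (b * d)
= 2004 / (285 * 654)
= 2004 / 186390
= 0.010752 (dimensionless)

0.010752 (dimensionless)


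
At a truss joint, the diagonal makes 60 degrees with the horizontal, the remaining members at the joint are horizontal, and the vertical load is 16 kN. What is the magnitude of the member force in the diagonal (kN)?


At the joint, only the diagonal has a vertical component, so vertical equilibrium gives:
F * sin(60) = 16
F = 16 / sin(60)
= 16 / 0.866025
= 18.48 kN

18.48 kN


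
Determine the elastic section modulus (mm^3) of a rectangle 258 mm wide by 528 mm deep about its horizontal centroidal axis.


S = b * h^2 / 6
= 258 * 528^2 / 6
= 258 * 278784 / 6
= 11987712.0 mm^3

11987712.0 mm^3


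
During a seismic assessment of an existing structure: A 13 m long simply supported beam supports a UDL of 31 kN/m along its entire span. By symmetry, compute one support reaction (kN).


Total load = w * L = 31 * 13 = 403 kN
By symmetry, each reaction R = total / 2 = 403 / 2 = 201.5 kN

201.5 kN


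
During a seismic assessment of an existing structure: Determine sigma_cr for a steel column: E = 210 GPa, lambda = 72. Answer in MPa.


sigma_cr = pi^2 * E / lambda^2
= 9.8696 * 210000.0 / 72^2
= 9.8696 * 210000.0 / 5184
= 399.8104 MPa

399.8104 MPa


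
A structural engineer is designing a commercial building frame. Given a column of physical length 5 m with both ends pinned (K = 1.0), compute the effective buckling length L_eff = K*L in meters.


L_eff = K * L
= 1.0 * 5
= 5.0 m

5.0 m


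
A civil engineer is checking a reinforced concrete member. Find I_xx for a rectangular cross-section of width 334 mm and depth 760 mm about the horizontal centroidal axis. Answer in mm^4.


I = b * h^3 / 12
= 334 * 760^3 / 12
= 334 * 438976000 / 12
= 12218165333.33 mm^4

12218165333.33 mm^4


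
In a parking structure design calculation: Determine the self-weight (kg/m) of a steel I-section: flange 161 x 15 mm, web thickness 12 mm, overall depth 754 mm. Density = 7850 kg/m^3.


A_flanges = 2 * 161 * 15 = 4830 mm^2
A_web = (754 - 2 * 15) * 12 = 8688 mm^2
A_total = 4830 + 8688 = 13518 mm^2 = 0.013518 m^2
Weight = rho * A = 7850 * 0.013518 = 106.1163 kg/m

106.1163 kg/m


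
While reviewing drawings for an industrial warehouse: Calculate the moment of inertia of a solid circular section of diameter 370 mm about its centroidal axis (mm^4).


r = d / 2 = 370 / 2 = 185.0 mm
I = pi * r^4 / 4 = pi * 185.0^4 / 4
= 919976629.57 mm^4

919976629.57 mm^4


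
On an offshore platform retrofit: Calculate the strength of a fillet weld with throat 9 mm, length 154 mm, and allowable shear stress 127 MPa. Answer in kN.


Strength = throat * length * allowable stress
= 9 * 154 * 127 N
= 176022 N
= 176.02 kN

176.02 kN


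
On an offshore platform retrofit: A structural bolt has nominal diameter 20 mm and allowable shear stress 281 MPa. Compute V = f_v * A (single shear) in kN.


A = pi * d^2 / 4 = pi * 20^2 / 4 = 314.1593 mm^2
V = f_v * A / 1000 = 281 * 314.1593 / 1000
= 88.2788 kN

88.2788 kN


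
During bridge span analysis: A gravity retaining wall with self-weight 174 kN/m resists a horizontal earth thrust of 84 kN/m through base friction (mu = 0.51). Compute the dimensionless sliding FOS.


Resisting force = mu * W = 0.51 * 174 = 88.74 kN/m
FOS = Resisting / Driving = 88.74 / 84
= 1.0564 (dimensionless)

1.0564 (dimensionless)


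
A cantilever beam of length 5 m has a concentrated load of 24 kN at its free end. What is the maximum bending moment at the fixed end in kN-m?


For a cantilever with a point load at the free end:
M_max = P * L = 24 * 5 = 120 kN-m

120 kN-m


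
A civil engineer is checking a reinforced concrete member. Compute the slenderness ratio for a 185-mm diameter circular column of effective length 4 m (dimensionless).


Radius of gyration r = d / 4 = 185 / 4 = 46.25 mm
L_eff = 4000.0 mm
Slenderness ratio = L / r = 4000.0 / 46.25 = 86.49 (dimensionless)

86.49 (dimensionless)


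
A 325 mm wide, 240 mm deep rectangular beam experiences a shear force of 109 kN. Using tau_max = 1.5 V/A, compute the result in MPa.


A = b * h = 325 * 240 = 78000 mm^2
V = 109 kN = 109000.0 N
tau_max = 1.5 * V / A = 1.5 * 109000.0 / 78000
= 2.0962 MPa

2.0962 MPa


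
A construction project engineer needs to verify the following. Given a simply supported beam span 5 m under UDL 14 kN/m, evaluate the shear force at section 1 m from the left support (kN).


R_A = w * L / 2 = 14 * 5 / 2 = 35.0 kN
V(x) = R_A - w * x = 35.0 - 14 * 1
= 21.0 kN

21.0 kN


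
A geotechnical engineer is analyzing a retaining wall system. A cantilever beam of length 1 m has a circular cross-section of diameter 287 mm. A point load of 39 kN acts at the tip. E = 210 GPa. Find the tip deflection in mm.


I = pi * d^4 / 64 = pi * 287^4 / 64 = 333040834.16 mm^4
L = 1000.0 mm, P = 39000.0 N, E = 210000.0 MPa
delta = P * L^3 / (3 * E * I)
= 39000.0 * 1000.0^3 / (3 * 210000.0 * 333040834.16)
= 0.1859 mm

0.1859 mm


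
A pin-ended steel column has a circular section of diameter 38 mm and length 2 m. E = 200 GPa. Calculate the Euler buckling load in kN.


I = pi * d^4 / 64 = 102353.87 mm^4
L = 2000.0 mm
P_cr = pi^2 * E * I / L^2
= 9.8696 * 200000.0 * 102353.87 / 2000.0^2
= 50509.61 N = 50.5096 kN

50.5096 kN


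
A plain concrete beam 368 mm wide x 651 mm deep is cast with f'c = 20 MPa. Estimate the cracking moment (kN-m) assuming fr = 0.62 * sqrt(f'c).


fr = 0.62 * sqrt(20) = 0.62 * 4.4721 = 2.7727 MPa
I = 368 * 651^3 / 12 = 8460763164.0 mm^4
y_t = 325.5 mm
M_cr = fr * I / y_t = 2.7727 * 8460763164.0 / 325.5 N-mm
= 72.0718 kN-m

72.0718 kN-m


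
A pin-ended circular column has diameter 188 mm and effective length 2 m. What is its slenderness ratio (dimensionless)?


Radius of gyration r = d / 4 = 188 / 4 = 47.0 mm
L_eff = 2000.0 mm
Slenderness ratio = L / r = 2000.0 / 47.0 = 42.55 (dimensionless)

42.55 (dimensionless)


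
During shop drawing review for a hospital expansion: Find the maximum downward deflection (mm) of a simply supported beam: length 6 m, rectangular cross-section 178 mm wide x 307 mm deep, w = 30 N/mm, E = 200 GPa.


I = 178 * 307^3 / 12 = 429194237.83 mm^4
L = 6000.0 mm, w = 30 N/mm, E = 200000.0 MPa
delta = 5 * w * L^4 / (384 * E * I)
= 5 * 30 * 6000.0^4 / (384 * 200000.0 * 429194237.83)
= 5.8977 mm

5.8977 mm


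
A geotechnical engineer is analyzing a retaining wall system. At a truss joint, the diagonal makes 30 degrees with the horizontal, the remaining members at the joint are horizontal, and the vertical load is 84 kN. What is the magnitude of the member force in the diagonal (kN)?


At the joint, only the diagonal has a vertical component, so vertical equilibrium gives:
F * sin(30) = 84
F = 84 / sin(30)
= 84 / 0.5
= 168.0 kN

168.0 kN


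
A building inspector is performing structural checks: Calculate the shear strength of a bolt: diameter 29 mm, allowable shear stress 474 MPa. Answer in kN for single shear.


A = pi * d^2 / 4 = pi * 29^2 / 4 = 660.5199 mm^2
V = f_v * A / 1000 = 474 * 660.5199 / 1000
= 313.0864 kN

313.0864 kN


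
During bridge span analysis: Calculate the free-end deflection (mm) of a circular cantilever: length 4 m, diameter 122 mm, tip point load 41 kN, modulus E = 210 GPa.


I = pi * d^4 / 64 = pi * 122^4 / 64 = 10874498.09 mm^4
L = 4000.0 mm, P = 41000.0 N, E = 210000.0 MPa
delta = P * L^3 / (3 * E * I)
= 41000.0 * 4000.0^3 / (3 * 210000.0 * 10874498.09)
= 383.0135 mm

383.0135 mm


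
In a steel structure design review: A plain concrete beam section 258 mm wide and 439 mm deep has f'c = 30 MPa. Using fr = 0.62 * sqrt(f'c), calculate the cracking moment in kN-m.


fr = 0.62 * sqrt(30) = 0.62 * 5.4772 = 3.3959 MPa
I = 258 * 439^3 / 12 = 1818997158.5 mm^4
y_t = 219.5 mm
M_cr = fr * I / y_t = 3.3959 * 1818997158.5 / 219.5 N-mm
= 28.1417 kN-m

28.1417 kN-m


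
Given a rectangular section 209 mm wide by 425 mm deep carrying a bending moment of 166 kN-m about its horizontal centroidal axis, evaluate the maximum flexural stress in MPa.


I = b * h^3 / 12 = 209 * 425^3 / 12 = 1337001302.08 mm^4
y = h / 2 = 425 / 2 = 212.5 mm
M = 166 kN-m = 166000000.0 N-mm
sigma = M * y / I = 166000000.0 * 212.5 / 1337001302.08
= 26.38 MPa

26.38 MPa
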